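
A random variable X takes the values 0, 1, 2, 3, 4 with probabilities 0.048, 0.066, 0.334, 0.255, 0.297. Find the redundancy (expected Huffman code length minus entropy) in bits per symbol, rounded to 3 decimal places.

Entropy H = −Σ p log₂ p ≈ 2.0204 bits.
Huffman merges: 6/125+33/500→57/500; 57/500+51/200→369/1000; 297/1000+167/500→631/1000; 369/1000+631/1000→1. L = 1057/500 ≈ 2.1140.
L − H = 2.1140 − 2.0204 = 0.094 bits.

0.094 bits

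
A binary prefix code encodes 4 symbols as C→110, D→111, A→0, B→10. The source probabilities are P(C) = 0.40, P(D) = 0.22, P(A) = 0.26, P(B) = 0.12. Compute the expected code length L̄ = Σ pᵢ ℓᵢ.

2.36 bits/symbol

L̄ = Σ pᵢ·ℓᵢ = 0.40·3 + 0.22·3 + 0.26·1 + 0.12·2 = 2.36 bits/symbol.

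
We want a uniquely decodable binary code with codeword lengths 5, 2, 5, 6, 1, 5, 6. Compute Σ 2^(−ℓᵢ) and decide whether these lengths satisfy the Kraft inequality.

With common denominator 2^6 = 64: Σ 2^(−ℓᵢ) = 2/64 + 16/64 + 2/64 + 1/64 + 32/64 + 2/64 + 1/64 = 56/64 = 0.875.
Kraft's inequality requires Σ ≤ 1; here Σ = 0.875 ≤ 1, so such a prefix code exists.

0.875; yes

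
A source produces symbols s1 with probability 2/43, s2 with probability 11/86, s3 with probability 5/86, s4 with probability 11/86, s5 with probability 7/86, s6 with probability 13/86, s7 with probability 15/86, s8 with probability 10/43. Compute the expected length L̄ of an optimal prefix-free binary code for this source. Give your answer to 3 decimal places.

2.872 bits/symbol

Repeatedly combine the two least-probable nodes; the expected code length is the sum of the merged weights.
merge 2/43 + 5/86 → 9/86
merge 7/86 + 9/86 → 8/43
merge 11/86 + 11/86 → 11/43
merge 13/86 + 15/86 → 14/43
merge 8/43 + 10/43 → 18/43
merge 11/43 + 14/43 → 25/43
merge 18/43 + 25/43 → 1
L = 9/86 + 8/43 + 11/43 + 14/43 + 18/43 + 25/43 + 1 = 247/86 ≈ 2.872 bits/symbol.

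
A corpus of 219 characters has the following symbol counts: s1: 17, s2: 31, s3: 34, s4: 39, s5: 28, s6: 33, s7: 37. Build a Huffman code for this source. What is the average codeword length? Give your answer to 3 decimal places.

Probabilities are the counts divided by 219.
Repeatedly combine the two least-probable nodes; the expected code length is the sum of the merged weights.
merge 17/219 + 28/219 → 15/73
merge 31/219 + 11/73 → 64/219
merge 34/219 + 37/219 → 71/219
merge 13/73 + 15/73 → 28/73
merge 64/219 + 71/219 → 45/73
merge 28/73 + 45/73 → 1
L = 15/73 + 64/219 + 71/219 + 28/73 + 45/73 + 1 = 206/73 ≈ 2.822 bits/symbol.

2.822 bits/symbol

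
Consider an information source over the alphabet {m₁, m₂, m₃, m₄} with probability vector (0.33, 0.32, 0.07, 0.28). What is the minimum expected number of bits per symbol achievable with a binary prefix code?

2 bits/symbol

Repeatedly combine the two least-probable nodes; the expected code length is the sum of the merged weights.
merge 7/100 + 7/25 → 7/20
merge 8/25 + 33/100 → 13/20
merge 7/20 + 13/20 → 1
L = 7/20 + 13/20 + 1 = 2 bits/symbol.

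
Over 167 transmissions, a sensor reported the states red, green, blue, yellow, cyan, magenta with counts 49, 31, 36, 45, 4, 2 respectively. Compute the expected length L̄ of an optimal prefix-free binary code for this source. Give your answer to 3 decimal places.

2.257 bits/symbol

Probabilities are the counts divided by 167.
Repeatedly combine the two least-probable nodes; the expected code length is the sum of the merged weights.
merge 2/167 + 4/167 → 6/167
merge 6/167 + 31/167 → 37/167
merge 36/167 + 37/167 → 73/167
merge 45/167 + 49/167 → 94/167
merge 73/167 + 94/167 → 1
L = 6/167 + 37/167 + 73/167 + 94/167 + 1 = 377/167 ≈ 2.257 bits/symbol.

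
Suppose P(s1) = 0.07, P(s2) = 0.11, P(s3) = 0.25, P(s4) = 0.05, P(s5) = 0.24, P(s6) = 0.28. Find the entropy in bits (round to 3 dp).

2.343 bits

H = −Σ pᵢ log₂ pᵢ.
−0.07·log₂(0.07) = 0.2686
−0.11·log₂(0.11) = 0.3503
−0.25·log₂(0.25) = 0.5000
−0.05·log₂(0.05) = 0.2161
−0.24·log₂(0.24) = 0.4941
−0.28·log₂(0.28) = 0.5142
Sum ≈ 2.3433 → 2.343 bits.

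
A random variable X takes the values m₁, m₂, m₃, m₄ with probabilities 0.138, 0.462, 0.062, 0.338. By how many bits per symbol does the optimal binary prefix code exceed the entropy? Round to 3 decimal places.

Entropy H = −Σ p log₂ p ≈ 1.6866 bits.
Huffman merges: 31/500+69/500→1/5; 1/5+169/500→269/500; 231/500+269/500→1. L = 869/500 ≈ 1.7380.
L − H = 1.7380 − 1.6866 = 0.051 bits.

0.051 bits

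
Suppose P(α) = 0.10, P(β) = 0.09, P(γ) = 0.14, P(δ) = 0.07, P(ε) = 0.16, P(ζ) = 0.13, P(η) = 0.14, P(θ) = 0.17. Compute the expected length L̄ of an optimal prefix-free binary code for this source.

Repeatedly combine the two least-probable nodes; the expected code length is the sum of the merged weights.
merge 7/100 + 9/100 → 4/25
merge 1/10 + 13/100 → 23/100
merge 7/50 + 7/50 → 7/25
merge 4/25 + 4/25 → 8/25
merge 17/100 + 23/100 → 2/5
merge 7/25 + 8/25 → 3/5
merge 2/5 + 3/5 → 1
L = 4/25 + 23/100 + 7/25 + 8/25 + 2/5 + 3/5 + 1 = 299/100 = 2.99 bits/symbol.

2.99 bits/symbol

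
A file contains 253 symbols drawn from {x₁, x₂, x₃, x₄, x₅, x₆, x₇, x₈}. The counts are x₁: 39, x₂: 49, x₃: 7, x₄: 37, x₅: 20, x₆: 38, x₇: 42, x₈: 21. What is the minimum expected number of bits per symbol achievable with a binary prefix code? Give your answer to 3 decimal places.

2.913 bits/symbol

Probabilities are the counts divided by 253.
Repeatedly combine the two least-probable nodes; the expected code length is the sum of the merged weights.
merge 7/253 + 20/253 → 27/253
merge 21/253 + 27/253 → 48/253
merge 37/253 + 38/253 → 75/253
merge 39/253 + 42/253 → 81/253
merge 48/253 + 49/253 → 97/253
merge 75/253 + 81/253 → 156/253
merge 97/253 + 156/253 → 1
L = 27/253 + 48/253 + 75/253 + 81/253 + 97/253 + 156/253 + 1 = 67/23 ≈ 2.913 bits/symbol.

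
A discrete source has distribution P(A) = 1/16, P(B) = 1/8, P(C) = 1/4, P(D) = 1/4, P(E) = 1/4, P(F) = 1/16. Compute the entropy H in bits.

2.375 bits

Each probability is a power of 1/2, so log₂(1/p) is an integer.
H = Σ p·log₂(1/p) = 1/16·4 + 1/8·3 + 1/4·2 + 1/4·2 + 1/4·2 + 1/16·4 = 2.375 bits.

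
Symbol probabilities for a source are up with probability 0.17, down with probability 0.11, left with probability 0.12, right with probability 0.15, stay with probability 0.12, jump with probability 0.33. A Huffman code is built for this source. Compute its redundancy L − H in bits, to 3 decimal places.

Entropy H = −Σ p log₂ p ≈ 2.4574 bits.
Huffman merges: 11/100+3/25→23/100; 3/25+3/20→27/100; 17/100+23/100→2/5; 27/100+33/100→3/5; 2/5+3/5→1. L = 5/2 ≈ 2.5000.
L − H = 2.5000 − 2.4574 = 0.043 bits.

0.043 bits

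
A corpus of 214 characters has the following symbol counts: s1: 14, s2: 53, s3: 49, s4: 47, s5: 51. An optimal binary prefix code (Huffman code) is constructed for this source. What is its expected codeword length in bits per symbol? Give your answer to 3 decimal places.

2.285 bits/symbol

Probabilities are the counts divided by 214.
Repeatedly combine the two least-probable nodes; the expected code length is the sum of the merged weights.
merge 7/107 + 47/214 → 61/214
merge 49/214 + 51/214 → 50/107
merge 53/214 + 61/214 → 57/107
merge 50/107 + 57/107 → 1
L = 61/214 + 50/107 + 57/107 + 1 = 489/214 ≈ 2.285 bits/symbol.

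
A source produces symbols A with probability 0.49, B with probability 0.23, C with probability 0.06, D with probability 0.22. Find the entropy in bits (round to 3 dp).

H = −Σ pᵢ log₂ pᵢ.
−0.49·log₂(0.49) = 0.5043
−0.23·log₂(0.23) = 0.4877
−0.06·log₂(0.06) = 0.2435
−0.22·log₂(0.22) = 0.4806
Sum ≈ 1.7161 → 1.716 bits.

1.716 bits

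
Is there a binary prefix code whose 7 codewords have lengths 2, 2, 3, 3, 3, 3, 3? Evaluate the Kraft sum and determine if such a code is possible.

With common denominator 2^3 = 8: Σ 2^(−ℓᵢ) = 2/8 + 2/8 + 1/8 + 1/8 + 1/8 + 1/8 + 1/8 = 9/8 = 1.125.
Kraft's inequality requires Σ ≤ 1; here Σ = 1.125 > 1, so no such prefix code exists.

1.125; no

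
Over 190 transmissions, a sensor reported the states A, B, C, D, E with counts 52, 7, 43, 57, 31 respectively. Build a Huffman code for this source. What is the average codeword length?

2.2 bits/symbol

Probabilities are the counts divided by 190.
Repeatedly combine the two least-probable nodes; the expected code length is the sum of the merged weights.
merge 7/190 + 31/190 → 1/5
merge 1/5 + 43/190 → 81/190
merge 26/95 + 3/10 → 109/190
merge 81/190 + 109/190 → 1
L = 1/5 + 81/190 + 109/190 + 1 = 11/5 = 2.2 bits/symbol.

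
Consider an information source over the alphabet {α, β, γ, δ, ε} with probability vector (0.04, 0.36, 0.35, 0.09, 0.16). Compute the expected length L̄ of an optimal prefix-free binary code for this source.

Repeatedly combine the two least-probable nodes; the expected code length is the sum of the merged weights.
merge 1/25 + 9/100 → 13/100
merge 13/100 + 4/25 → 29/100
merge 29/100 + 7/20 → 16/25
merge 9/25 + 16/25 → 1
L = 13/100 + 29/100 + 16/25 + 1 = 103/50 = 2.06 bits/symbol.

2.06 bits/symbol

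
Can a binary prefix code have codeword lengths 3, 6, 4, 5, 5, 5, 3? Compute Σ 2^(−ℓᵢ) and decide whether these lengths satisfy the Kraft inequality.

With common denominator 2^6 = 64: Σ 2^(−ℓᵢ) = 8/64 + 1/64 + 4/64 + 2/64 + 2/64 + 2/64 + 8/64 = 27/64 = 0.421875.
Kraft's inequality requires Σ ≤ 1; here Σ = 0.421875 ≤ 1, so such a prefix code exists.

0.421875; yes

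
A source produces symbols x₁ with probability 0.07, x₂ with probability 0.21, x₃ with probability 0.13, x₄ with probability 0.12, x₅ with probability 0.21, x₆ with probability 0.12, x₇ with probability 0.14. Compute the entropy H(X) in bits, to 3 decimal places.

2.728 bits

H = −Σ pᵢ log₂ pᵢ.
−0.07·log₂(0.07) = 0.2686
−0.21·log₂(0.21) = 0.4728
−0.13·log₂(0.13) = 0.3826
−0.12·log₂(0.12) = 0.3671
−0.21·log₂(0.21) = 0.4728
−0.12·log₂(0.12) = 0.3671
−0.14·log₂(0.14) = 0.3971
Sum ≈ 2.7281 → 2.728 bits.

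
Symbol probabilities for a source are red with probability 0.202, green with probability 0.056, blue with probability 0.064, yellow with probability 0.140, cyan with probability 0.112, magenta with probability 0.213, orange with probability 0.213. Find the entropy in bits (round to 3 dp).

H = −Σ pᵢ log₂ pᵢ.
−0.202·log₂(0.202) = 0.4661
−0.056·log₂(0.056) = 0.2329
−0.064·log₂(0.064) = 0.2538
−0.140·log₂(0.140) = 0.3971
−0.112·log₂(0.112) = 0.3537
−0.213·log₂(0.213) = 0.4752
−0.213·log₂(0.213) = 0.4752
Sum ≈ 2.6541 → 2.654 bits.

2.654 bits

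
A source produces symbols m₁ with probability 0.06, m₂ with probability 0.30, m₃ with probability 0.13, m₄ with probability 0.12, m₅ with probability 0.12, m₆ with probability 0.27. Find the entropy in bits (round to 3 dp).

2.391 bits

H = −Σ pᵢ log₂ pᵢ.
−0.06·log₂(0.06) = 0.2435
−0.30·log₂(0.30) = 0.5211
−0.13·log₂(0.13) = 0.3826
−0.12·log₂(0.12) = 0.3671
−0.12·log₂(0.12) = 0.3671
−0.27·log₂(0.27) = 0.5100
Sum ≈ 2.3914 → 2.391 bits.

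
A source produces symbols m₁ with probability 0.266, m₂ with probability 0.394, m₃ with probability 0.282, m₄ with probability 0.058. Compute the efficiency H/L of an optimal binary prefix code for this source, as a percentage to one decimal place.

92.8%

Entropy H = −Σ p log₂ p ≈ 1.7909 bits.
Huffman merges: 29/500+133/500→81/250; 141/500+81/250→303/500; 197/500+303/500→1. L = 193/100 ≈ 1.9300.
Efficiency = H/L = 1.7909/1.9300 = 92.8%.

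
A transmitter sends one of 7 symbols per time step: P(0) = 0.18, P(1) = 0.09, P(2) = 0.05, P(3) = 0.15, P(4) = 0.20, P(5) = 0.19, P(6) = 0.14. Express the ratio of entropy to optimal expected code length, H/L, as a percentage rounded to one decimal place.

Entropy H = −Σ p log₂ p ≈ 2.7013 bits.
Huffman merges: 1/20+9/100→7/50; 7/50+7/50→7/25; 3/20+9/50→33/100; 19/100+1/5→39/100; 7/25+33/100→61/100; 39/100+61/100→1. L = 11/4 ≈ 2.7500.
Efficiency = H/L = 2.7013/2.7500 = 98.2%.

98.2%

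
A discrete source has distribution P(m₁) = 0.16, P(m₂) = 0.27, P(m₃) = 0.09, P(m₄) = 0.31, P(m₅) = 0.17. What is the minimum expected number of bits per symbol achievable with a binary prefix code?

Repeatedly combine the two least-probable nodes; the expected code length is the sum of the merged weights.
merge 9/100 + 4/25 → 1/4
merge 17/100 + 1/4 → 21/50
merge 27/100 + 31/100 → 29/50
merge 21/50 + 29/50 → 1
L = 1/4 + 21/50 + 29/50 + 1 = 9/4 = 2.25 bits/symbol.

2.25 bits/symbol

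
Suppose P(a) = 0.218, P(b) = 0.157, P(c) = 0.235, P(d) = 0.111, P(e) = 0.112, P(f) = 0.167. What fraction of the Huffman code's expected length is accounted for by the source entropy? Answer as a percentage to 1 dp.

Entropy H = −Σ p log₂ p ≈ 2.5264 bits.
Huffman merges: 111/1000+14/125→223/1000; 157/1000+167/1000→81/250; 109/500+223/1000→441/1000; 47/200+81/250→559/1000; 441/1000+559/1000→1. L = 2547/1000 ≈ 2.5470.
Efficiency = H/L = 2.5264/2.5470 = 99.2%.

99.2%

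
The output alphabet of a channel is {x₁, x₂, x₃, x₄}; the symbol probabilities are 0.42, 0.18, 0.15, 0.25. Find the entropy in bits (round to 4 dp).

1.8815 bits

H = −Σ pᵢ log₂ pᵢ.
−0.42·log₂(0.42) = 0.5256
−0.18·log₂(0.18) = 0.4453
−0.15·log₂(0.15) = 0.4105
−0.25·log₂(0.25) = 0.5000
Sum ≈ 1.8815 → 1.8815 bits.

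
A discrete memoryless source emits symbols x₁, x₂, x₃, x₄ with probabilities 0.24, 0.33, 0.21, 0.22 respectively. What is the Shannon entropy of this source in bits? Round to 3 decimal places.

H = −Σ pᵢ log₂ pᵢ.
−0.24·log₂(0.24) = 0.4941
−0.33·log₂(0.33) = 0.5278
−0.21·log₂(0.21) = 0.4728
−0.22·log₂(0.22) = 0.4806
Sum ≈ 1.9754 → 1.975 bits.

1.975 bits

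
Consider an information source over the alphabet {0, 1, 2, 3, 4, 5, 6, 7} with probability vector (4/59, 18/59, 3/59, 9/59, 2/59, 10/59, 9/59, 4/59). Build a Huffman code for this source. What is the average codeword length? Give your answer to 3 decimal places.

2.746 bits/symbol

Repeatedly combine the two least-probable nodes; the expected code length is the sum of the merged weights.
merge 2/59 + 3/59 → 5/59
merge 4/59 + 4/59 → 8/59
merge 5/59 + 8/59 → 13/59
merge 9/59 + 9/59 → 18/59
merge 10/59 + 13/59 → 23/59
merge 18/59 + 18/59 → 36/59
merge 23/59 + 36/59 → 1
L = 5/59 + 8/59 + 13/59 + 18/59 + 23/59 + 36/59 + 1 = 162/59 ≈ 2.746 bits/symbol.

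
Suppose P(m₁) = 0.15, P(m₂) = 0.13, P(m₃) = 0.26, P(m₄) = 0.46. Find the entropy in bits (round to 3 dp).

H = −Σ pᵢ log₂ pᵢ.
−0.15·log₂(0.15) = 0.4105
−0.13·log₂(0.13) = 0.3826
−0.26·log₂(0.26) = 0.5053
−0.46·log₂(0.46) = 0.5153
Sum ≈ 1.8138 → 1.814 bits.

1.814 bits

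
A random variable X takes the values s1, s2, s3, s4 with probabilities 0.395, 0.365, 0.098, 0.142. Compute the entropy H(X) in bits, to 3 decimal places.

1.788 bits

H = −Σ pᵢ log₂ pᵢ.
−0.395·log₂(0.395) = 0.5293
−0.365·log₂(0.365) = 0.5307
−0.098·log₂(0.098) = 0.3284
−0.142·log₂(0.142) = 0.3999
Sum ≈ 1.7883 → 1.788 bits.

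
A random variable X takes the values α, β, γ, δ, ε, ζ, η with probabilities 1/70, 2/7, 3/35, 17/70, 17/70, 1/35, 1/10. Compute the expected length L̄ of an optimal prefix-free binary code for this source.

2.4 bits/symbol

Repeatedly combine the two least-probable nodes; the expected code length is the sum of the merged weights.
merge 1/70 + 1/35 → 3/70
merge 3/70 + 3/35 → 9/70
merge 1/10 + 9/70 → 8/35
merge 8/35 + 17/70 → 33/70
merge 17/70 + 2/7 → 37/70
merge 33/70 + 37/70 → 1
L = 3/70 + 9/70 + 8/35 + 33/70 + 37/70 + 1 = 12/5 = 2.4 bits/symbol.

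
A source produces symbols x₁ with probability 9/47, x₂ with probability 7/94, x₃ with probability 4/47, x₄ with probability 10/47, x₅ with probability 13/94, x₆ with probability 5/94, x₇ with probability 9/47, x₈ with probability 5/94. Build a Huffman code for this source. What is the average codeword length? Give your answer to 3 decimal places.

2.862 bits/symbol

Repeatedly combine the two least-probable nodes; the expected code length is the sum of the merged weights.
merge 5/94 + 5/94 → 5/47
merge 7/94 + 4/47 → 15/94
merge 5/47 + 13/94 → 23/94
merge 15/94 + 9/47 → 33/94
merge 9/47 + 10/47 → 19/47
merge 23/94 + 33/94 → 28/47
merge 19/47 + 28/47 → 1
L = 5/47 + 15/94 + 23/94 + 33/94 + 19/47 + 28/47 + 1 = 269/94 ≈ 2.862 bits/symbol.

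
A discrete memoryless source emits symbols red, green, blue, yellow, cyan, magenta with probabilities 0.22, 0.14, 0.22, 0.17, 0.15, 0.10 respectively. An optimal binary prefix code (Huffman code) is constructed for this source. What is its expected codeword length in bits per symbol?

2.56 bits/symbol

Repeatedly combine the two least-probable nodes; the expected code length is the sum of the merged weights.
merge 1/10 + 7/50 → 6/25
merge 3/20 + 17/100 → 8/25
merge 11/50 + 11/50 → 11/25
merge 6/25 + 8/25 → 14/25
merge 11/25 + 14/25 → 1
L = 6/25 + 8/25 + 11/25 + 14/25 + 1 = 64/25 = 2.56 bits/symbol.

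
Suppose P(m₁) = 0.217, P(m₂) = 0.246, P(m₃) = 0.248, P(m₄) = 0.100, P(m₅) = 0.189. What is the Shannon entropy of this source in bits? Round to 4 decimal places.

H = −Σ pᵢ log₂ pᵢ.
−0.217·log₂(0.217) = 0.4783
−0.246·log₂(0.246) = 0.4977
−0.248·log₂(0.248) = 0.4989
−0.100·log₂(0.100) = 0.3322
−0.189·log₂(0.189) = 0.4543
Sum ≈ 2.2614 → 2.2614 bits.

2.2614 bits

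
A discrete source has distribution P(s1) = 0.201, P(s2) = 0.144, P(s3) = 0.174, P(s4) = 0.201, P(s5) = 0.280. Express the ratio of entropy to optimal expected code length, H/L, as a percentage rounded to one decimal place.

98.6%

Entropy H = −Σ p log₂ p ≈ 2.2863 bits.
Huffman merges: 18/125+87/500→159/500; 201/1000+201/1000→201/500; 7/25+159/500→299/500; 201/500+299/500→1. L = 1159/500 ≈ 2.3180.
Efficiency = H/L = 2.2863/2.3180 = 98.6%.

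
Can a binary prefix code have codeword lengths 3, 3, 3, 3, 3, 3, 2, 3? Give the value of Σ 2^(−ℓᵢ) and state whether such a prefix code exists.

1.125; no

With common denominator 2^3 = 8: Σ 2^(−ℓᵢ) = 1/8 + 1/8 + 1/8 + 1/8 + 1/8 + 1/8 + 2/8 + 1/8 = 9/8 = 1.125.
Kraft's inequality requires Σ ≤ 1; here Σ = 1.125 > 1, so no such prefix code exists.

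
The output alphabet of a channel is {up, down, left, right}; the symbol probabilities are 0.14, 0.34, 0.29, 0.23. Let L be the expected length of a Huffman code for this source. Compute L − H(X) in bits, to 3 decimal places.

0.068 bits

Entropy H = −Σ p log₂ p ≈ 1.9319 bits.
Huffman merges: 7/50+23/100→37/100; 29/100+17/50→63/100; 37/100+63/100→1. L = 2 ≈ 2.0000.
L − H = 2.0000 − 1.9319 = 0.068 bits.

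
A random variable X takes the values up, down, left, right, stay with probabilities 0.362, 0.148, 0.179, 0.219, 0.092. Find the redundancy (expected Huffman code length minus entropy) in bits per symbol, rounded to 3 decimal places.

Entropy H = −Σ p log₂ p ≈ 2.1794 bits.
Huffman merges: 23/250+37/250→6/25; 179/1000+219/1000→199/500; 6/25+181/500→301/500; 199/500+301/500→1. L = 56/25 ≈ 2.2400.
L − H = 2.2400 − 2.1794 = 0.061 bits.

0.061 bits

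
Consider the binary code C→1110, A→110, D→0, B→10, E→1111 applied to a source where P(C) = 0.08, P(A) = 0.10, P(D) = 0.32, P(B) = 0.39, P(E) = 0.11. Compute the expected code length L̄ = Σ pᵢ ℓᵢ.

L̄ = Σ pᵢ·ℓᵢ = 0.08·4 + 0.10·3 + 0.32·1 + 0.39·2 + 0.11·4 = 2.16 bits/symbol.

2.16 bits/symbol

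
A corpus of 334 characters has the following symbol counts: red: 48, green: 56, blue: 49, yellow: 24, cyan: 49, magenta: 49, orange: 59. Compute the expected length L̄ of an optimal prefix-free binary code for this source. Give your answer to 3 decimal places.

2.823 bits/symbol

Probabilities are the counts divided by 334.
Repeatedly combine the two least-probable nodes; the expected code length is the sum of the merged weights.
merge 12/167 + 24/167 → 36/167
merge 49/334 + 49/334 → 49/167
merge 49/334 + 28/167 → 105/334
merge 59/334 + 36/167 → 131/334
merge 49/167 + 105/334 → 203/334
merge 131/334 + 203/334 → 1
L = 36/167 + 49/167 + 105/334 + 131/334 + 203/334 + 1 = 943/334 ≈ 2.823 bits/symbol.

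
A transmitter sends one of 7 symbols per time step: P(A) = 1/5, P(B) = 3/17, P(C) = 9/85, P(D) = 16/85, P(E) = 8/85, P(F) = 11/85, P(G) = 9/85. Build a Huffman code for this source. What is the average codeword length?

2.8 bits/symbol

Repeatedly combine the two least-probable nodes; the expected code length is the sum of the merged weights.
merge 8/85 + 9/85 → 1/5
merge 9/85 + 11/85 → 4/17
merge 3/17 + 16/85 → 31/85
merge 1/5 + 1/5 → 2/5
merge 4/17 + 31/85 → 3/5
merge 2/5 + 3/5 → 1
L = 1/5 + 4/17 + 31/85 + 2/5 + 3/5 + 1 = 14/5 = 2.8 bits/symbol.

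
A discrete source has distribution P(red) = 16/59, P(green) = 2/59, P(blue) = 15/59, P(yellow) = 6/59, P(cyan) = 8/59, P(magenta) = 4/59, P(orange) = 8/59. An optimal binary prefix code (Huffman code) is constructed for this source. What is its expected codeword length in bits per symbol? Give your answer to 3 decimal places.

Repeatedly combine the two least-probable nodes; the expected code length is the sum of the merged weights.
merge 2/59 + 4/59 → 6/59
merge 6/59 + 6/59 → 12/59
merge 8/59 + 8/59 → 16/59
merge 12/59 + 15/59 → 27/59
merge 16/59 + 16/59 → 32/59
merge 27/59 + 32/59 → 1
L = 6/59 + 12/59 + 16/59 + 27/59 + 32/59 + 1 = 152/59 ≈ 2.576 bits/symbol.

2.576 bits/symbol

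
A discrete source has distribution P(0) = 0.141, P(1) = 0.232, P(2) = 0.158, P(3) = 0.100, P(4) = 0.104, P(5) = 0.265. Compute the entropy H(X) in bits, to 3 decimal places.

H = −Σ pᵢ log₂ pᵢ.
−0.141·log₂(0.141) = 0.3985
−0.232·log₂(0.232) = 0.4890
−0.158·log₂(0.158) = 0.4206
−0.100·log₂(0.100) = 0.3322
−0.104·log₂(0.104) = 0.3396
−0.265·log₂(0.265) = 0.5077
Sum ≈ 2.4876 → 2.488 bits.

2.488 bits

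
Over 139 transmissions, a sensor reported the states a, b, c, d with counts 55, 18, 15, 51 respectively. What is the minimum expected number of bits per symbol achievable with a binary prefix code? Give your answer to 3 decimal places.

1.842 bits/symbol

Probabilities are the counts divided by 139.
Repeatedly combine the two least-probable nodes; the expected code length is the sum of the merged weights.
merge 15/139 + 18/139 → 33/139
merge 33/139 + 51/139 → 84/139
merge 55/139 + 84/139 → 1
L = 33/139 + 84/139 + 1 = 256/139 ≈ 1.842 bits/symbol.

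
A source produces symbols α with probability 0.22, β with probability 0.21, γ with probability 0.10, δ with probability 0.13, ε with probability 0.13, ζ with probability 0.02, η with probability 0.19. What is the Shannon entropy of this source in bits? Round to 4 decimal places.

2.6190 bits

H = −Σ pᵢ log₂ pᵢ.
−0.22·log₂(0.22) = 0.4806
−0.21·log₂(0.21) = 0.4728
−0.10·log₂(0.10) = 0.3322
−0.13·log₂(0.13) = 0.3826
−0.13·log₂(0.13) = 0.3826
−0.02·log₂(0.02) = 0.1129
−0.19·log₂(0.19) = 0.4552
Sum ≈ 2.6190 → 2.6190 bits.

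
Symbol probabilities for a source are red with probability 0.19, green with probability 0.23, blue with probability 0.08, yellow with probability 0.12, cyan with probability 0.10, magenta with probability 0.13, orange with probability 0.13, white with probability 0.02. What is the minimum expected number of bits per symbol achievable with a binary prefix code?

2.87 bits/symbol

Repeatedly combine the two least-probable nodes; the expected code length is the sum of the merged weights.
merge 1/50 + 2/25 → 1/10
merge 1/10 + 1/10 → 1/5
merge 3/25 + 13/100 → 1/4
merge 13/100 + 19/100 → 8/25
merge 1/5 + 23/100 → 43/100
merge 1/4 + 8/25 → 57/100
merge 43/100 + 57/100 → 1
L = 1/10 + 1/5 + 1/4 + 8/25 + 43/100 + 57/100 + 1 = 287/100 = 2.87 bits/symbol.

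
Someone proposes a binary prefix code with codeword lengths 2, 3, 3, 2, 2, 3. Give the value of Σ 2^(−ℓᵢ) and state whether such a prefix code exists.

With common denominator 2^3 = 8: Σ 2^(−ℓᵢ) = 2/8 + 1/8 + 1/8 + 2/8 + 2/8 + 1/8 = 9/8 = 1.125.
Kraft's inequality requires Σ ≤ 1; here Σ = 1.125 > 1, so no such prefix code exists.

1.125; no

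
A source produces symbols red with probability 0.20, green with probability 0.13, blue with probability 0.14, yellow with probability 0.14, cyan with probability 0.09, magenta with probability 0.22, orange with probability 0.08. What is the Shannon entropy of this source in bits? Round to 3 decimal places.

H = −Σ pᵢ log₂ pᵢ.
−0.20·log₂(0.20) = 0.4644
−0.13·log₂(0.13) = 0.3826
−0.14·log₂(0.14) = 0.3971
−0.14·log₂(0.14) = 0.3971
−0.09·log₂(0.09) = 0.3127
−0.22·log₂(0.22) = 0.4806
−0.08·log₂(0.08) = 0.2915
Sum ≈ 2.7260 → 2.726 bits.

2.726 bits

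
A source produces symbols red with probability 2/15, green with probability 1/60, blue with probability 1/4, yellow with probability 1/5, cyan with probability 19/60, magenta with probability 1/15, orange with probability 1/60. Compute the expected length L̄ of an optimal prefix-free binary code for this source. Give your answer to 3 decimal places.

Repeatedly combine the two least-probable nodes; the expected code length is the sum of the merged weights.
merge 1/60 + 1/60 → 1/30
merge 1/30 + 1/15 → 1/10
merge 1/10 + 2/15 → 7/30
merge 1/5 + 7/30 → 13/30
merge 1/4 + 19/60 → 17/30
merge 13/30 + 17/30 → 1
L = 1/30 + 1/10 + 7/30 + 13/30 + 17/30 + 1 = 71/30 ≈ 2.367 bits/symbol.

2.367 bits/symbol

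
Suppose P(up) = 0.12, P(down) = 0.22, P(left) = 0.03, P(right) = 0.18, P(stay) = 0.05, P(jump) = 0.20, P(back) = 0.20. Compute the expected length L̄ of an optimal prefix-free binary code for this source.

Repeatedly combine the two least-probable nodes; the expected code length is the sum of the merged weights.
merge 3/100 + 1/20 → 2/25
merge 2/25 + 3/25 → 1/5
merge 9/50 + 1/5 → 19/50
merge 1/5 + 1/5 → 2/5
merge 11/50 + 19/50 → 3/5
merge 2/5 + 3/5 → 1
L = 2/25 + 1/5 + 19/50 + 2/5 + 3/5 + 1 = 133/50 = 2.66 bits/symbol.

2.66 bits/symbol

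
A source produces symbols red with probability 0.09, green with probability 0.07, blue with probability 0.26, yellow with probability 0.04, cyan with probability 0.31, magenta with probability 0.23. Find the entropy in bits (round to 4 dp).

2.2837 bits

H = −Σ pᵢ log₂ pᵢ.
−0.09·log₂(0.09) = 0.3127
−0.07·log₂(0.07) = 0.2686
−0.26·log₂(0.26) = 0.5053
−0.04·log₂(0.04) = 0.1858
−0.31·log₂(0.31) = 0.5238
−0.23·log₂(0.23) = 0.4877
Sum ≈ 2.2837 → 2.2837 bits.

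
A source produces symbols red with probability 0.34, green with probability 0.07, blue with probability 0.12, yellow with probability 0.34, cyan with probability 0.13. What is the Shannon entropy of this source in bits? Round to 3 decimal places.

2.077 bits

H = −Σ pᵢ log₂ pᵢ.
−0.34·log₂(0.34) = 0.5292
−0.07·log₂(0.07) = 0.2686
−0.12·log₂(0.12) = 0.3671
−0.34·log₂(0.34) = 0.5292
−0.13·log₂(0.13) = 0.3826
Sum ≈ 2.0766 → 2.077 bits.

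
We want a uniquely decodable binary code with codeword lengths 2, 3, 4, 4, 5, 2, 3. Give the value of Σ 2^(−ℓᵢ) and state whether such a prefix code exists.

With common denominator 2^5 = 32: Σ 2^(−ℓᵢ) = 8/32 + 4/32 + 2/32 + 2/32 + 1/32 + 8/32 + 4/32 = 29/32 = 0.90625.
Kraft's inequality requires Σ ≤ 1; here Σ = 0.90625 ≤ 1, so such a prefix code exists.

0.90625; yes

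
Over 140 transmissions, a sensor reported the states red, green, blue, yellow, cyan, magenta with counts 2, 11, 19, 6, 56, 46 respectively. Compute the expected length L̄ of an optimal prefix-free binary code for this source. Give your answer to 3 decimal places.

Probabilities are the counts divided by 140.
Repeatedly combine the two least-probable nodes; the expected code length is the sum of the merged weights.
merge 1/70 + 3/70 → 2/35
merge 2/35 + 11/140 → 19/140
merge 19/140 + 19/140 → 19/70
merge 19/70 + 23/70 → 3/5
merge 2/5 + 3/5 → 1
L = 2/35 + 19/140 + 19/70 + 3/5 + 1 = 289/140 ≈ 2.064 bits/symbol.

2.064 bits/symbol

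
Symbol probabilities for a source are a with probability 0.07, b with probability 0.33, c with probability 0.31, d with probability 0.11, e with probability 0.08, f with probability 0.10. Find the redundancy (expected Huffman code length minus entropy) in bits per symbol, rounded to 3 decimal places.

0.066 bits

Entropy H = −Σ p log₂ p ≈ 2.2942 bits.
Huffman merges: 7/100+2/25→3/20; 1/10+11/100→21/100; 3/20+21/100→9/25; 31/100+33/100→16/25; 9/25+16/25→1. L = 59/25 ≈ 2.3600.
L − H = 2.3600 − 2.2942 = 0.066 bits.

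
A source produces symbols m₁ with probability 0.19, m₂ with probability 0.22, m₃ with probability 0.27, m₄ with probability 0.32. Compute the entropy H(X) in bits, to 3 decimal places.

H = −Σ pᵢ log₂ pᵢ.
−0.19·log₂(0.19) = 0.4552
−0.22·log₂(0.22) = 0.4806
−0.27·log₂(0.27) = 0.5100
−0.32·log₂(0.32) = 0.5260
Sum ≈ 1.9719 → 1.972 bits.

1.972 bits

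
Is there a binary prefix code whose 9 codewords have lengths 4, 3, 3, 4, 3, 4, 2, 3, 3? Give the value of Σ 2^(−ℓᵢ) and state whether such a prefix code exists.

With common denominator 2^4 = 16: Σ 2^(−ℓᵢ) = 1/16 + 2/16 + 2/16 + 1/16 + 2/16 + 1/16 + 4/16 + 2/16 + 2/16 = 17/16 = 1.0625.
Kraft's inequality requires Σ ≤ 1; here Σ = 1.0625 > 1, so no such prefix code exists.

1.0625; no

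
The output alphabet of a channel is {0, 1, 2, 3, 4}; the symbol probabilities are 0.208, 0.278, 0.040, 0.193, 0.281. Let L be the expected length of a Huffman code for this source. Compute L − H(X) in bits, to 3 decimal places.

Entropy H = −Σ p log₂ p ≈ 2.1430 bits.
Huffman merges: 1/25+193/1000→233/1000; 26/125+233/1000→441/1000; 139/500+281/1000→559/1000; 441/1000+559/1000→1. L = 2233/1000 ≈ 2.2330.
L − H = 2.2330 − 2.1430 = 0.090 bits.

0.090 bits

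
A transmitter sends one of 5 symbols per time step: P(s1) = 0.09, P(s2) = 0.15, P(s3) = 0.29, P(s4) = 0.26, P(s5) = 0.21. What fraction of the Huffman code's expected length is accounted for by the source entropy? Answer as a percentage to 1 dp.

Entropy H = −Σ p log₂ p ≈ 2.2192 bits.
Huffman merges: 9/100+3/20→6/25; 21/100+6/25→9/20; 13/50+29/100→11/20; 9/20+11/20→1. L = 56/25 ≈ 2.2400.
Efficiency = H/L = 2.2192/2.2400 = 99.1%.

99.1%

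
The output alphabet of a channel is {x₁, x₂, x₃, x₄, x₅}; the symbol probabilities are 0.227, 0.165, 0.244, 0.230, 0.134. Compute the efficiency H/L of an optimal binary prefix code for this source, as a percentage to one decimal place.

99.5%

Entropy H = −Σ p log₂ p ≈ 2.2873 bits.
Huffman merges: 67/500+33/200→299/1000; 227/1000+23/100→457/1000; 61/250+299/1000→543/1000; 457/1000+543/1000→1. L = 2299/1000 ≈ 2.2990.
Efficiency = H/L = 2.2873/2.2990 = 99.5%.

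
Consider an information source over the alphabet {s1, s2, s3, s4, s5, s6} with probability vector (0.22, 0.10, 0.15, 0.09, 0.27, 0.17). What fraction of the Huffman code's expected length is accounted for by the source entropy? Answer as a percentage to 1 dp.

98.8%

Entropy H = −Σ p log₂ p ≈ 2.4806 bits.
Huffman merges: 9/100+1/10→19/100; 3/20+17/100→8/25; 19/100+11/50→41/100; 27/100+8/25→59/100; 41/100+59/100→1. L = 251/100 ≈ 2.5100.
Efficiency = H/L = 2.4806/2.5100 = 98.8%.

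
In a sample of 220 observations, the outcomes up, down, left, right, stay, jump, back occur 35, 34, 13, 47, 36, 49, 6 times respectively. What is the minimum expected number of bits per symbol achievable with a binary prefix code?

2.65 bits/symbol

Probabilities are the counts divided by 220.
Repeatedly combine the two least-probable nodes; the expected code length is the sum of the merged weights.
merge 3/110 + 13/220 → 19/220
merge 19/220 + 17/110 → 53/220
merge 7/44 + 9/55 → 71/220
merge 47/220 + 49/220 → 24/55
merge 53/220 + 71/220 → 31/55
merge 24/55 + 31/55 → 1
L = 19/220 + 53/220 + 71/220 + 24/55 + 31/55 + 1 = 53/20 = 2.65 bits/symbol.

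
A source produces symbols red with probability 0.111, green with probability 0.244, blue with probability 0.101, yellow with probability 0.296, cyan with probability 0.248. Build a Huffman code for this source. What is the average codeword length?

Repeatedly combine the two least-probable nodes; the expected code length is the sum of the merged weights.
merge 101/1000 + 111/1000 → 53/250
merge 53/250 + 61/250 → 57/125
merge 31/125 + 37/125 → 68/125
merge 57/125 + 68/125 → 1
L = 53/250 + 57/125 + 68/125 + 1 = 553/250 = 2.212 bits/symbol.

2.212 bits/symbol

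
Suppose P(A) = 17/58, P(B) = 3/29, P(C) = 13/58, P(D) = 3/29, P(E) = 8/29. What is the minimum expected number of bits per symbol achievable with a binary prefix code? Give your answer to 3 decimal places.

Repeatedly combine the two least-probable nodes; the expected code length is the sum of the merged weights.
merge 3/29 + 3/29 → 6/29
merge 6/29 + 13/58 → 25/58
merge 8/29 + 17/58 → 33/58
merge 25/58 + 33/58 → 1
L = 6/29 + 25/58 + 33/58 + 1 = 64/29 ≈ 2.207 bits/symbol.

2.207 bits/symbol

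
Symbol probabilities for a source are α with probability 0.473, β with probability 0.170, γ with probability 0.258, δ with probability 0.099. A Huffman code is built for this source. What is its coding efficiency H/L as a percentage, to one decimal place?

99.1%

Entropy H = −Σ p log₂ p ≈ 1.7801 bits.
Huffman merges: 99/1000+17/100→269/1000; 129/500+269/1000→527/1000; 473/1000+527/1000→1. L = 449/250 ≈ 1.7960.
Efficiency = H/L = 1.7801/1.7960 = 99.1%.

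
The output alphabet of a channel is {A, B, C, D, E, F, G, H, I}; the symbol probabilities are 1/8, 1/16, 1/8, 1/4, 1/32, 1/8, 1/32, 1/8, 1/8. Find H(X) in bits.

Each probability is a power of 1/2, so log₂(1/p) is an integer.
H = Σ p·log₂(1/p) = 1/8·3 + 1/16·4 + 1/8·3 + 1/4·2 + 1/32·5 + 1/8·3 + 1/32·5 + 1/8·3 + 1/8·3 = 2.9375 bits.

2.9375 bits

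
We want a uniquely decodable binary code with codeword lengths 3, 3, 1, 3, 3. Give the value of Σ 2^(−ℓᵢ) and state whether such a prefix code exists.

With common denominator 2^3 = 8: Σ 2^(−ℓᵢ) = 1/8 + 1/8 + 4/8 + 1/8 + 1/8 = 8/8 = 1.
Kraft's inequality requires Σ ≤ 1; here Σ = 1 ≤ 1, so such a prefix code exists.

1; yes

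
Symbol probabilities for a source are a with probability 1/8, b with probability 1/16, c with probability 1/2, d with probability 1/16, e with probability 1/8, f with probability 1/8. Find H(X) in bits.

Each probability is a power of 1/2, so log₂(1/p) is an integer.
H = Σ p·log₂(1/p) = 1/8·3 + 1/16·4 + 1/2·1 + 1/16·4 + 1/8·3 + 1/8·3 = 2.125 bits.

2.125 bits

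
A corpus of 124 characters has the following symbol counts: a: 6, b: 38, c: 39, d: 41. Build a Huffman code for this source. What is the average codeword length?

2 bits/symbol

Probabilities are the counts divided by 124.
Repeatedly combine the two least-probable nodes; the expected code length is the sum of the merged weights.
merge 3/62 + 19/62 → 11/31
merge 39/124 + 41/124 → 20/31
merge 11/31 + 20/31 → 1
L = 11/31 + 20/31 + 1 = 2 bits/symbol.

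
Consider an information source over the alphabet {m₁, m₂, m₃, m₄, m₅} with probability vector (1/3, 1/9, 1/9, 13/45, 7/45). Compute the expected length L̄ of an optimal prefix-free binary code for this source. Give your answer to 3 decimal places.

Repeatedly combine the two least-probable nodes; the expected code length is the sum of the merged weights.
merge 1/9 + 1/9 → 2/9
merge 7/45 + 2/9 → 17/45
merge 13/45 + 1/3 → 28/45
merge 17/45 + 28/45 → 1
L = 2/9 + 17/45 + 28/45 + 1 = 20/9 ≈ 2.222 bits/symbol.

2.222 bits/symbol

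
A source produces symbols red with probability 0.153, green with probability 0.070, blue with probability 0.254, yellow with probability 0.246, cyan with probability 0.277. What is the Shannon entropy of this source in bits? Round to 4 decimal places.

2.1959 bits

H = −Σ pᵢ log₂ pᵢ.
−0.153·log₂(0.153) = 0.4144
−0.070·log₂(0.070) = 0.2686
−0.254·log₂(0.254) = 0.5022
−0.246·log₂(0.246) = 0.4977
−0.277·log₂(0.277) = 0.5130
Sum ≈ 2.1959 → 2.1959 bits.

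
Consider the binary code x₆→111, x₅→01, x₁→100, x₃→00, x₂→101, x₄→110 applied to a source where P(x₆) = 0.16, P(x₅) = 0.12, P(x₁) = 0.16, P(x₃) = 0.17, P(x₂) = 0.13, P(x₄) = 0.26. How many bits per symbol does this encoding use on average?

L̄ = Σ pᵢ·ℓᵢ = 0.16·3 + 0.12·2 + 0.16·3 + 0.17·2 + 0.13·3 + 0.26·3 = 2.71 bits/symbol.

2.71 bits/symbol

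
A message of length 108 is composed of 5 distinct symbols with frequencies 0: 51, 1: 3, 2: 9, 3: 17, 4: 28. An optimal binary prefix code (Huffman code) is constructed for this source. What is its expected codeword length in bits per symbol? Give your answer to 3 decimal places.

1.907 bits/symbol

Probabilities are the counts divided by 108.
Repeatedly combine the two least-probable nodes; the expected code length is the sum of the merged weights.
merge 1/36 + 1/12 → 1/9
merge 1/9 + 17/108 → 29/108
merge 7/27 + 29/108 → 19/36
merge 17/36 + 19/36 → 1
L = 1/9 + 29/108 + 19/36 + 1 = 103/54 ≈ 1.907 bits/symbol.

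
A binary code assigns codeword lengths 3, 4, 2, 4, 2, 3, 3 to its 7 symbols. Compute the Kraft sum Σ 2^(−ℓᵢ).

With common denominator 2^4 = 16: Σ 2^(−ℓᵢ) = 2/16 + 1/16 + 4/16 + 1/16 + 4/16 + 2/16 + 2/16 = 16/16 = 1.

1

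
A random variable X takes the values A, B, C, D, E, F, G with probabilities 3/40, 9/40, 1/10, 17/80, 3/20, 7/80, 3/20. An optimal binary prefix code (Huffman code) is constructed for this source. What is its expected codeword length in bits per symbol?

2.725 bits/symbol

Repeatedly combine the two least-probable nodes; the expected code length is the sum of the merged weights.
merge 3/40 + 7/80 → 13/80
merge 1/10 + 3/20 → 1/4
merge 3/20 + 13/80 → 5/16
merge 17/80 + 9/40 → 7/16
merge 1/4 + 5/16 → 9/16
merge 7/16 + 9/16 → 1
L = 13/80 + 1/4 + 5/16 + 7/16 + 9/16 + 1 = 109/40 = 2.725 bits/symbol.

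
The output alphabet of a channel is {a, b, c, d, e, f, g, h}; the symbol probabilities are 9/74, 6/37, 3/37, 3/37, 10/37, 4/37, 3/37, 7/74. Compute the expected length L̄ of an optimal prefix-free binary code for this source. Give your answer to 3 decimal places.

Repeatedly combine the two least-probable nodes; the expected code length is the sum of the merged weights.
merge 3/37 + 3/37 → 6/37
merge 3/37 + 7/74 → 13/74
merge 4/37 + 9/74 → 17/74
merge 6/37 + 6/37 → 12/37
merge 13/74 + 17/74 → 15/37
merge 10/37 + 12/37 → 22/37
merge 15/37 + 22/37 → 1
L = 6/37 + 13/74 + 17/74 + 12/37 + 15/37 + 22/37 + 1 = 107/37 ≈ 2.892 bits/symbol.

2.892 bits/symbol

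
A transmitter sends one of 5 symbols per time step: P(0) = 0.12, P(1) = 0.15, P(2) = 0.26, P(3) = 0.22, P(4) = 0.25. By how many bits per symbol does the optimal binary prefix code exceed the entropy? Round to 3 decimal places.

Entropy H = −Σ p log₂ p ≈ 2.2635 bits.
Huffman merges: 3/25+3/20→27/100; 11/50+1/4→47/100; 13/50+27/100→53/100; 47/100+53/100→1. L = 227/100 ≈ 2.2700.
L − H = 2.2700 − 2.2635 = 0.007 bits.

0.007 bits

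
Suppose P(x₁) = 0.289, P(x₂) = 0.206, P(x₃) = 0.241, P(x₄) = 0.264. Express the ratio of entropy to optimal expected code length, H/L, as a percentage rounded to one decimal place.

Entropy H = −Σ p log₂ p ≈ 1.9891 bits.
Huffman merges: 103/500+241/1000→447/1000; 33/125+289/1000→553/1000; 447/1000+553/1000→1. L = 2 ≈ 2.0000.
Efficiency = H/L = 1.9891/2.0000 = 99.5%.

99.5%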